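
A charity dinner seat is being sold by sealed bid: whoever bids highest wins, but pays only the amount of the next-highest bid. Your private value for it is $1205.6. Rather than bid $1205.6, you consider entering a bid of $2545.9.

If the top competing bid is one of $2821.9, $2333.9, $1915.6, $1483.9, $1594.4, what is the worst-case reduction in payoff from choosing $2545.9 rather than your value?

$1128.3

$2821.9: same outcome either way → loss $0.
$2333.9: truthful gives $0, deviation gives −$1128.3 → loss $1128.3.
$1915.6: truthful gives $0, deviation gives −$710 → loss $710.
$1483.9: truthful gives $0, deviation gives −$278.3 → loss $278.3.
$1594.4: truthful gives $0, deviation gives −$388.8 → loss $388.8.
Maximum loss: $1128.3.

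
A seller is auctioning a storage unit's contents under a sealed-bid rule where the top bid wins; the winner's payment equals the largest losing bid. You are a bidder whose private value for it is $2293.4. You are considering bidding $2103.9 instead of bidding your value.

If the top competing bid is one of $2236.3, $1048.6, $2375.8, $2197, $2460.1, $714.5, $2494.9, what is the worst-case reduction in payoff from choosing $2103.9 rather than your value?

$2236.3: truthful gives $57.1, deviation gives $0 → loss $57.1.
$1048.6: same outcome either way → loss $0.
$2375.8: same outcome either way → loss $0.
$2197: truthful gives $96.4, deviation gives $0 → loss $96.4.
$2460.1: same outcome either way → loss $0.
$714.5: same outcome either way → loss $0.
$2494.9: same outcome either way → loss $0.
Maximum loss: $96.4.

$96.4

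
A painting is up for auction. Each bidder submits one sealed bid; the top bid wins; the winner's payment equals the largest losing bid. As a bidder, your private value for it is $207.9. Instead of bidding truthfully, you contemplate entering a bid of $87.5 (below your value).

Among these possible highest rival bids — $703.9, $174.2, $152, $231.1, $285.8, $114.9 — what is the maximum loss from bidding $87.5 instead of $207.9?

$703.9: same outcome either way → loss $0.
$174.2: truthful gives $33.7, deviation gives $0 → loss $33.7.
$152: truthful gives $55.9, deviation gives $0 → loss $55.9.
$231.1: same outcome either way → loss $0.
$285.8: same outcome either way → loss $0.
$114.9: truthful gives $93, deviation gives $0 → loss $93.
Maximum loss: $93.

$93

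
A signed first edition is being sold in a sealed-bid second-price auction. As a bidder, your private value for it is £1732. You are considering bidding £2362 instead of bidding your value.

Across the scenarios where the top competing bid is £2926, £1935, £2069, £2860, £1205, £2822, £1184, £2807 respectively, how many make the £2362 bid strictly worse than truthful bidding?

2

The deviation hurts exactly when the highest competing bid lies strictly between £1732 and £2362 — overbidding then wins at a price above your value.
£2926: above both → same outcome either way.
£1935: inside the interval → strictly worse (loss £203).
£2069: inside the interval → strictly worse (loss £337).
£2860: above both → same outcome either way.
£1205: below both → same outcome either way.
£2822: above both → same outcome either way.
£1184: below both → same outcome either way.
£2807: above both → same outcome either way.
Count: 2.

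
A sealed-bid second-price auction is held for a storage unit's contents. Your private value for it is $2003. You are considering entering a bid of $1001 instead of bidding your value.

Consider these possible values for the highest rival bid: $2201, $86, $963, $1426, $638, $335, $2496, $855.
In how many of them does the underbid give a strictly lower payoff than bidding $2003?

The deviation hurts exactly when the highest competing bid lies strictly between $1001 and $2003 — underbidding then forfeits a profitable win.
$2201: above both → same outcome either way.
$86: below both → same outcome either way.
$963: below both → same outcome either way.
$1426: inside the interval → strictly worse (loss $577).
$638: below both → same outcome either way.
$335: below both → same outcome either way.
$2496: above both → same outcome either way.
$855: below both → same outcome either way.
Count: 1.

1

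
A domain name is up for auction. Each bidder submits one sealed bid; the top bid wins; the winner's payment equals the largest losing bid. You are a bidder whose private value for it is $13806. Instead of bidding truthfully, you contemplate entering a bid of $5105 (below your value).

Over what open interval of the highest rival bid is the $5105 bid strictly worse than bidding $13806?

($5105, $13806)

If the competing bid is below $5105, both bids win at the same price — no difference.
If it is above $13806, both bids lose — no difference.
If it lies strictly between $5105 and $13806, bidding your value wins at a price below your value (positive payoff) while bidding $5105 loses (payoff 0).
So the deviation strictly hurts on the open interval ($5105, $13806).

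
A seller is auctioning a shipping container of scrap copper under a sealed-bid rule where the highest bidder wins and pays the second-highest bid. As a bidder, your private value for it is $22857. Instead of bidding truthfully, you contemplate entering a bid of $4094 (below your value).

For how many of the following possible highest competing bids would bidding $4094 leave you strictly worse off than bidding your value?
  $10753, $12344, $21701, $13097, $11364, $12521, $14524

7

The deviation hurts exactly when the highest competing bid lies strictly between $4094 and $22857 — underbidding then forfeits a profitable win.
$10753: inside the interval → strictly worse (loss $12104).
$12344: inside the interval → strictly worse (loss $10513).
$21701: inside the interval → strictly worse (loss $1156).
$13097: inside the interval → strictly worse (loss $9760).
$11364: inside the interval → strictly worse (loss $11493).
$12521: inside the interval → strictly worse (loss $10336).
$14524: inside the interval → strictly worse (loss $8333).
Count: 7.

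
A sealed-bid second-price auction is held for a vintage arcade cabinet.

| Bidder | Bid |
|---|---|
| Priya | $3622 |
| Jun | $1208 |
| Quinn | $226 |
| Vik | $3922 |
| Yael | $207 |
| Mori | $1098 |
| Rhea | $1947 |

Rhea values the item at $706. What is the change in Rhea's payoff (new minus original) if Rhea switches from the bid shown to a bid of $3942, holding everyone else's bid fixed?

−$3216

The highest bid among the other bidders is $3922; Rhea's bid doesn't change that.
Original bid $1947: Rhea is not highest (top rival bid is $3922); payoff $0.
Alternative bid $3942: Rhea is highest, pays the top rival bid $3922; payoff $706 − $3922 = −$3216.
Change in payoff = −$3216 − ($0) = −$3216.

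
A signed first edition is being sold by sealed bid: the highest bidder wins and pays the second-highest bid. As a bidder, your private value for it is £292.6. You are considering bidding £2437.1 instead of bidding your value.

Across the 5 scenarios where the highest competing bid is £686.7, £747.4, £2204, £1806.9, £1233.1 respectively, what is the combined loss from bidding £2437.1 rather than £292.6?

£5215.1

The deviation costs you only when the competing bid falls strictly between £292.6 and £2437.1; elsewhere both bids give the same outcome.
£686.7: truthful payoff £0, deviation payoff −£394.1 → loss £394.1.
£747.4: truthful payoff £0, deviation payoff −£454.8 → loss £454.8.
£2204: truthful payoff £0, deviation payoff −£1911.4 → loss £1911.4.
£1806.9: truthful payoff £0, deviation payoff −£1514.3 → loss £1514.3.
£1233.1: truthful payoff £0, deviation payoff −£940.5 → loss £940.5.
Total loss = £394.1 + £454.8 + £1911.4 + £1514.3 + £940.5 = £5215.1.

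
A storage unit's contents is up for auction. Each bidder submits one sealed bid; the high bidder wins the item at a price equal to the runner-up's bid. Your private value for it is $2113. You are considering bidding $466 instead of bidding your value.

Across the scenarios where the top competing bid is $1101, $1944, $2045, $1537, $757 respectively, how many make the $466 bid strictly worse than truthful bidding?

The deviation hurts exactly when the highest competing bid lies strictly between $466 and $2113 — underbidding then forfeits a profitable win.
$1101: inside the interval → strictly worse (loss $1012).
$1944: inside the interval → strictly worse (loss $169).
$2045: inside the interval → strictly worse (loss $68).
$1537: inside the interval → strictly worse (loss $576).
$757: inside the interval → strictly worse (loss $1356).
Count: 5.

5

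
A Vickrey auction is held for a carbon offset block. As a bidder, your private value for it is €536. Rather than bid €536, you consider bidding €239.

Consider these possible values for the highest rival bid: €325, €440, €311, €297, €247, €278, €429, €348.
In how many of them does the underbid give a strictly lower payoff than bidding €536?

8

The deviation hurts exactly when the highest competing bid lies strictly between €239 and €536 — underbidding then forfeits a profitable win.
€325: inside the interval → strictly worse (loss €211).
€440: inside the interval → strictly worse (loss €96).
€311: inside the interval → strictly worse (loss €225).
€297: inside the interval → strictly worse (loss €239).
€247: inside the interval → strictly worse (loss €289).
€278: inside the interval → strictly worse (loss €258).
€429: inside the interval → strictly worse (loss €107).
€348: inside the interval → strictly worse (loss €188).
Count: 8.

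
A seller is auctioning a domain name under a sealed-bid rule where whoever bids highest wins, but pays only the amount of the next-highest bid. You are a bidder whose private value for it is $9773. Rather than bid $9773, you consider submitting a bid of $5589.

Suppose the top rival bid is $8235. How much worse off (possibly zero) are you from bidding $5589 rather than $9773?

Bidding your value $9773: you win (since $9773 > $8235) and pay $8235. Payoff $1538.
Bidding $5589: you lose. Payoff $0.
The competing bid $8235 lies between your shaded bid and your value, so underbidding forfeits an item you could have won at a profitable price.
Loss from deviating = $1538 − ($0) = $1538.

$1538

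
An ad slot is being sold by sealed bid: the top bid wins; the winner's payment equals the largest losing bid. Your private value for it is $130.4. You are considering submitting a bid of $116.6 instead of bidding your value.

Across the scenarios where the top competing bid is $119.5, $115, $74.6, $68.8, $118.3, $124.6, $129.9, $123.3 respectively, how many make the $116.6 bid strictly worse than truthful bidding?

The deviation hurts exactly when the highest competing bid lies strictly between $116.6 and $130.4 — underbidding then forfeits a profitable win.
$119.5: inside the interval → strictly worse (loss $10.9).
$115: below both → same outcome either way.
$74.6: below both → same outcome either way.
$68.8: below both → same outcome either way.
$118.3: inside the interval → strictly worse (loss $12.1).
$124.6: inside the interval → strictly worse (loss $5.8).
$129.9: inside the interval → strictly worse (loss $0.5).
$123.3: inside the interval → strictly worse (loss $7.1).
Count: 5.

5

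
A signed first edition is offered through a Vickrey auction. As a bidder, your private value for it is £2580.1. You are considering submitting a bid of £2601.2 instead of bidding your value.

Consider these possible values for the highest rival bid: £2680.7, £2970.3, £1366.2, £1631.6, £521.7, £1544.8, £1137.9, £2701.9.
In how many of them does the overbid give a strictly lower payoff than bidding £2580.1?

The deviation hurts exactly when the highest competing bid lies strictly between £2580.1 and £2601.2 — overbidding then wins at a price above your value.
£2680.7: above both → same outcome either way.
£2970.3: above both → same outcome either way.
£1366.2: below both → same outcome either way.
£1631.6: below both → same outcome either way.
£521.7: below both → same outcome either way.
£1544.8: below both → same outcome either way.
£1137.9: below both → same outcome either way.
£2701.9: above both → same outcome either way.
Count: 0.

0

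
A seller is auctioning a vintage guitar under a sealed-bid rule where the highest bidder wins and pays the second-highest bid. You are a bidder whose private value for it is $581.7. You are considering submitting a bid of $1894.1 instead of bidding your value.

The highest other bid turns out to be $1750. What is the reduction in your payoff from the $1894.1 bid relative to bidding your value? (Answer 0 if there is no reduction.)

Bidding your value $581.7: you lose (since $581.7 < $1750). Payoff $0.
Bidding $1894.1: you win and pay $1750. Payoff $581.7 − $1750 = −$1168.3.
The competing bid $1750 lies between your value and your inflated bid, so overbidding wins an item priced above your value.
Loss from deviating = $0 − (−$1168.3) = $1168.3.
Because the price is fixed by the runner-up's bid, deviating from your value can only change a good outcome into a bad one — never the reverse.

$1168.3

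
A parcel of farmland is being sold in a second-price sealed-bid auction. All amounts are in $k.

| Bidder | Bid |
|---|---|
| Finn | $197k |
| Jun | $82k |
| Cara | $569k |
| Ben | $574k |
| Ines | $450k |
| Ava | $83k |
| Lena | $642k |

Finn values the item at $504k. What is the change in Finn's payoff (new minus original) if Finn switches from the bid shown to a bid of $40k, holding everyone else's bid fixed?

The highest bid among the other bidders is $642k; Finn's bid doesn't change that.
Original bid $197k: Finn is not highest (top rival bid is $642k); payoff $0k.
Alternative bid $40k: Finn is not highest (top rival bid is $642k); payoff $0k.
Change in payoff = $0k − ($0k) = $0k.

$0k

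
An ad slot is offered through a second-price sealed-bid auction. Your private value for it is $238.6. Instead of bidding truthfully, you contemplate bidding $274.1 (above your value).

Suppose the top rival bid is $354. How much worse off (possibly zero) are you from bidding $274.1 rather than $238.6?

Bidding your value $238.6: you lose (since $238.6 < $354). Payoff $0.
Bidding $274.1: you lose. Payoff $0.
Difference = $0 − $0 = $0; both bids lead to the same outcome because the competing bid is above both your value and your alternative bid.

$0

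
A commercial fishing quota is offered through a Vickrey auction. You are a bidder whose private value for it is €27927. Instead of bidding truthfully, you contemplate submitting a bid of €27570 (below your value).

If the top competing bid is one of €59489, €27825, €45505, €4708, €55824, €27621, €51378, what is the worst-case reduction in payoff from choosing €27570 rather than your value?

€59489: same outcome either way → loss €0.
€27825: truthful gives €102, deviation gives €0 → loss €102.
€45505: same outcome either way → loss €0.
€4708: same outcome either way → loss €0.
€55824: same outcome either way → loss €0.
€27621: truthful gives €306, deviation gives €0 → loss €306.
€51378: same outcome either way → loss €0.
Maximum loss: €306.

€306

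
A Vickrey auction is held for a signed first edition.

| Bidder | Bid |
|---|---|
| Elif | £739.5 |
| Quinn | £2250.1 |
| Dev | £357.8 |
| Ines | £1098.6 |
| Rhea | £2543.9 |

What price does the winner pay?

Highest bid: Rhea at £2543.9, so Rhea wins.
Second-highest bid: Quinn at £2250.1 — that is the price the winner pays.

£2250.1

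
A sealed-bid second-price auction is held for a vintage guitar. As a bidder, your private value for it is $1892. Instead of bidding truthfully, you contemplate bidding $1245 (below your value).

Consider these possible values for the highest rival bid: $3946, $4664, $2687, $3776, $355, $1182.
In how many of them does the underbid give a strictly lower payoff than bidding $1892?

The deviation hurts exactly when the highest competing bid lies strictly between $1245 and $1892 — underbidding then forfeits a profitable win.
$3946: above both → same outcome either way.
$4664: above both → same outcome either way.
$2687: above both → same outcome either way.
$3776: above both → same outcome either way.
$355: below both → same outcome either way.
$1182: below both → same outcome either way.
Count: 0.

0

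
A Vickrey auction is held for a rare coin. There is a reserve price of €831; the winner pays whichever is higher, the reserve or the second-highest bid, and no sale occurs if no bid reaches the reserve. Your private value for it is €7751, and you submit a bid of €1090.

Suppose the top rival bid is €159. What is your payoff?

€6920

Your bid €1090 is the highest and exceeds the reserve.
Price = max(second-highest bid, reserve) = max(€159, €831) = €831.
Payoff = €7751 − €831 = €6920.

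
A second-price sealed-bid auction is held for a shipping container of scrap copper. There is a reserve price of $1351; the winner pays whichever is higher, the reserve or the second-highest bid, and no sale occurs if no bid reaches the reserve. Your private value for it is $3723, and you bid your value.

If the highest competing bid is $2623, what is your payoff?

$1100

Your bid $3723 is the highest and exceeds the reserve.
Price = max(second-highest bid, reserve) = max($2623, $1351) = $2623.
Payoff = $3723 − $2623 = $1100.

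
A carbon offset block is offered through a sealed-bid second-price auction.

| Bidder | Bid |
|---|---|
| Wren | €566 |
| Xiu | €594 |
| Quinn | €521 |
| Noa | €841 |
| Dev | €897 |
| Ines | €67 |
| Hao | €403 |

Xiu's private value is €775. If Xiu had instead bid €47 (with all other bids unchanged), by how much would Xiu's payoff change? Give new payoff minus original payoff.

The highest bid among the other bidders is €897; Xiu's bid doesn't change that.
Original bid €594: Xiu is not highest (top rival bid is €897); payoff €0.
Alternative bid €47: Xiu is not highest (top rival bid is €897); payoff €0.
Change in payoff = €0 − (€0) = €0.

€0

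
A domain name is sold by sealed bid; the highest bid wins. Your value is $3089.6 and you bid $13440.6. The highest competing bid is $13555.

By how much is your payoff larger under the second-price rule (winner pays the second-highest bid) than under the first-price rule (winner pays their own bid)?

Your bid $13440.6 is below $13555, so you lose under either rule.
Payoff is $0 in both cases; difference = $0.

$0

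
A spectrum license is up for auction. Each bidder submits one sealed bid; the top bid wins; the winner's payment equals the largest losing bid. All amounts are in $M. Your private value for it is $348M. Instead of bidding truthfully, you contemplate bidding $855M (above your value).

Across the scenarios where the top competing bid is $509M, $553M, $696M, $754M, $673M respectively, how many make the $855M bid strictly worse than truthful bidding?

The deviation hurts exactly when the highest competing bid lies strictly between $348M and $855M — overbidding then wins at a price above your value.
$509M: inside the interval → strictly worse (loss $161M).
$553M: inside the interval → strictly worse (loss $205M).
$696M: inside the interval → strictly worse (loss $348M).
$754M: inside the interval → strictly worse (loss $406M).
$673M: inside the interval → strictly worse (loss $325M).
Count: 5.

5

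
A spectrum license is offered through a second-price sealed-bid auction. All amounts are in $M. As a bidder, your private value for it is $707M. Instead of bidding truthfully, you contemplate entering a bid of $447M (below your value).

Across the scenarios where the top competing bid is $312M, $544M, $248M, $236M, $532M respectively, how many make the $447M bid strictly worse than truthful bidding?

The deviation hurts exactly when the highest competing bid lies strictly between $447M and $707M — underbidding then forfeits a profitable win.
$312M: below both → same outcome either way.
$544M: inside the interval → strictly worse (loss $163M).
$248M: below both → same outcome either way.
$236M: below both → same outcome either way.
$532M: inside the interval → strictly worse (loss $175M).
Count: 2.

2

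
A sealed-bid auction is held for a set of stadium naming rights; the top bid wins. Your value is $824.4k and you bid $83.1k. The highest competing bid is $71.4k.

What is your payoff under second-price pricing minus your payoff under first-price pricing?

$11.7k

You have the highest bid, so you win under either rule.
Second-price: pay $71.4k → payoff $753k.
First-price: pay your own bid $83.1k → payoff $741.3k.
Difference = $753k − ($741.3k) = $11.7k.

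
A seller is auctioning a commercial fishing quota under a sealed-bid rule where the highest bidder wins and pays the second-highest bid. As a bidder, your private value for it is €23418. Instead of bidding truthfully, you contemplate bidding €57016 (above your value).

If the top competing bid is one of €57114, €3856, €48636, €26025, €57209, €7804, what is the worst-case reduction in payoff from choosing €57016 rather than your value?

€57114: same outcome either way → loss €0.
€3856: same outcome either way → loss €0.
€48636: truthful gives €0, deviation gives −€25218 → loss €25218.
€26025: truthful gives €0, deviation gives −€2607 → loss €2607.
€57209: same outcome either way → loss €0.
€7804: same outcome either way → loss €0.
Maximum loss: €25218.

€25218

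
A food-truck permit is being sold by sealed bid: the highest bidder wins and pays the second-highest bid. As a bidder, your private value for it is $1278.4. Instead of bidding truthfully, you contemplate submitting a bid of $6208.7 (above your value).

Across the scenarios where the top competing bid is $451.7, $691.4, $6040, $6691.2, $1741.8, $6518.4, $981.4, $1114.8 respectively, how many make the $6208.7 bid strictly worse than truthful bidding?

2

The deviation hurts exactly when the highest competing bid lies strictly between $1278.4 and $6208.7 — overbidding then wins at a price above your value.
$451.7: below both → same outcome either way.
$691.4: below both → same outcome either way.
$6040: inside the interval → strictly worse (loss $4761.6).
$6691.2: above both → same outcome either way.
$1741.8: inside the interval → strictly worse (loss $463.4).
$6518.4: above both → same outcome either way.
$981.4: below both → same outcome either way.
$1114.8: below both → same outcome either way.
Count: 2.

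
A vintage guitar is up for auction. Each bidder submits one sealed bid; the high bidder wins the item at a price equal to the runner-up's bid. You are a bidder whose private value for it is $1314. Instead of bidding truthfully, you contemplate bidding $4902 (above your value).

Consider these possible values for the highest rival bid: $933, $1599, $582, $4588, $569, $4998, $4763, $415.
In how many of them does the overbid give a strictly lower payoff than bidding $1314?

The deviation hurts exactly when the highest competing bid lies strictly between $1314 and $4902 — overbidding then wins at a price above your value.
$933: below both → same outcome either way.
$1599: inside the interval → strictly worse (loss $285).
$582: below both → same outcome either way.
$4588: inside the interval → strictly worse (loss $3274).
$569: below both → same outcome either way.
$4998: above both → same outcome either way.
$4763: inside the interval → strictly worse (loss $3449).
$415: below both → same outcome either way.
Count: 3.

3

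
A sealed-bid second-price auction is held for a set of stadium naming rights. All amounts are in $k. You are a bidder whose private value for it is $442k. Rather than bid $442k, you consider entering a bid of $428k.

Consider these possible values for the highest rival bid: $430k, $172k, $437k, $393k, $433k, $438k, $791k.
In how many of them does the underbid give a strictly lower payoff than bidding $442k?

The deviation hurts exactly when the highest competing bid lies strictly between $428k and $442k — underbidding then forfeits a profitable win.
$430k: inside the interval → strictly worse (loss $12k).
$172k: below both → same outcome either way.
$437k: inside the interval → strictly worse (loss $5k).
$393k: below both → same outcome either way.
$433k: inside the interval → strictly worse (loss $9k).
$438k: inside the interval → strictly worse (loss $4k).
$791k: above both → same outcome either way.
Count: 4.

4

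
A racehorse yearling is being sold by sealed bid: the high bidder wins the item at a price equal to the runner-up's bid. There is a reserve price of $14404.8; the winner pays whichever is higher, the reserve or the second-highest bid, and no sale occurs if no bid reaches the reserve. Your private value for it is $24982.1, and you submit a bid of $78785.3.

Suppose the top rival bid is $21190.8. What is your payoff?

Your bid $78785.3 is the highest and exceeds the reserve.
Price = max(second-highest bid, reserve) = max($21190.8, $14404.8) = $21190.8.
Payoff = $24982.1 − $21190.8 = $3791.3.

$3791.3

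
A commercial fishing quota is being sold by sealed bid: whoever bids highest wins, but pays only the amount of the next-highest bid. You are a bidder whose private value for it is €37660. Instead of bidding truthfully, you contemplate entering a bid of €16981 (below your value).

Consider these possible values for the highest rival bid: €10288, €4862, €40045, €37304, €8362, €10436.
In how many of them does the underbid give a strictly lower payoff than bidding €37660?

The deviation hurts exactly when the highest competing bid lies strictly between €16981 and €37660 — underbidding then forfeits a profitable win.
€10288: below both → same outcome either way.
€4862: below both → same outcome either way.
€40045: above both → same outcome either way.
€37304: inside the interval → strictly worse (loss €356).
€8362: below both → same outcome either way.
€10436: below both → same outcome either way.
Count: 1.

1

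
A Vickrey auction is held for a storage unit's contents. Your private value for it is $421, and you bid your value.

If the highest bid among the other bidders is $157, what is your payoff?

$264

Your bid $421 exceeds the highest competing bid $157, so you win.
In a second-price auction the winner pays the second-highest bid, $157.
Payoff = value − price = $421 − $157 = $264.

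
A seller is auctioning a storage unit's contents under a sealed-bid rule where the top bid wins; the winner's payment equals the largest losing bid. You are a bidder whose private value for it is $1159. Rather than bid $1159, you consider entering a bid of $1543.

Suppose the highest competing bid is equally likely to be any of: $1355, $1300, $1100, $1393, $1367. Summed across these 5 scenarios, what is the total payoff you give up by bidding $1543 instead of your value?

The deviation costs you only when the competing bid falls strictly between $1159 and $1543; elsewhere both bids give the same outcome.
$1355: truthful payoff $0, deviation payoff −$196 → loss $196.
$1300: truthful payoff $0, deviation payoff −$141 → loss $141.
$1100: outcomes coincide → loss $0.
$1393: truthful payoff $0, deviation payoff −$234 → loss $234.
$1367: truthful payoff $0, deviation payoff −$208 → loss $208.
Total loss = $196 + $141 + $234 + $208 = $779.

$779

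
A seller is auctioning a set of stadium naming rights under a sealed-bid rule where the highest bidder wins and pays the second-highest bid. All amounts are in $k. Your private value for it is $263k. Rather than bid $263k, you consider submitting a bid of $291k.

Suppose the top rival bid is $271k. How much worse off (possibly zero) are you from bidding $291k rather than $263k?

$8k

Bidding your value $263k: you lose (since $263k < $271k). Payoff $0k.
Bidding $291k: you win and pay $271k. Payoff $263k − $271k = −$8k.
The competing bid $271k lies between your value and your inflated bid, so overbidding wins an item priced above your value.
Loss from deviating = $0k − (−$8k) = $8k.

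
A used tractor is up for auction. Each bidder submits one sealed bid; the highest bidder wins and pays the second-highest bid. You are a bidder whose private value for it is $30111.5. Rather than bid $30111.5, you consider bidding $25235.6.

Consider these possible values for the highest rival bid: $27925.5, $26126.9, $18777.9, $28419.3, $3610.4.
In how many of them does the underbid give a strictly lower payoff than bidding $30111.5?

3

The deviation hurts exactly when the highest competing bid lies strictly between $25235.6 and $30111.5 — underbidding then forfeits a profitable win.
$27925.5: inside the interval → strictly worse (loss $2186).
$26126.9: inside the interval → strictly worse (loss $3984.6).
$18777.9: below both → same outcome either way.
$28419.3: inside the interval → strictly worse (loss $1692.2).
$3610.4: below both → same outcome either way.
Count: 3.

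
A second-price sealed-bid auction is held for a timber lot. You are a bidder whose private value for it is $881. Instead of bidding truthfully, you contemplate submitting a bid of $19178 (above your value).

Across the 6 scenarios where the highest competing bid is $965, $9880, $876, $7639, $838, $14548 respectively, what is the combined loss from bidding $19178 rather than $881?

The deviation costs you only when the competing bid falls strictly between $881 and $19178; elsewhere both bids give the same outcome.
$965: truthful payoff $0, deviation payoff −$84 → loss $84.
$9880: truthful payoff $0, deviation payoff −$8999 → loss $8999.
$876: outcomes coincide → loss $0.
$7639: truthful payoff $0, deviation payoff −$6758 → loss $6758.
$838: outcomes coincide → loss $0.
$14548: truthful payoff $0, deviation payoff −$13667 → loss $13667.
Total loss = $84 + $8999 + $6758 + $13667 = $29508.
In a second-price auction your bid sets only whether you win, not what you pay, so bidding your true value is weakly dominant.

$29508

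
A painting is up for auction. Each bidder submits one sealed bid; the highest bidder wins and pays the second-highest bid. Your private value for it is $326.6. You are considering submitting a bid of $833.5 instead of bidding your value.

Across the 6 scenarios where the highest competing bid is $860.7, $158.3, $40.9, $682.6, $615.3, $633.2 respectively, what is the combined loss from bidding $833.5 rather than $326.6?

The deviation costs you only when the competing bid falls strictly between $326.6 and $833.5; elsewhere both bids give the same outcome.
$860.7: outcomes coincide → loss $0.
$158.3: outcomes coincide → loss $0.
$40.9: outcomes coincide → loss $0.
$682.6: truthful payoff $0, deviation payoff −$356 → loss $356.
$615.3: truthful payoff $0, deviation payoff −$288.7 → loss $288.7.
$633.2: truthful payoff $0, deviation payoff −$306.6 → loss $306.6.
Total loss = $356 + $288.7 + $306.6 = $951.3.

$951.3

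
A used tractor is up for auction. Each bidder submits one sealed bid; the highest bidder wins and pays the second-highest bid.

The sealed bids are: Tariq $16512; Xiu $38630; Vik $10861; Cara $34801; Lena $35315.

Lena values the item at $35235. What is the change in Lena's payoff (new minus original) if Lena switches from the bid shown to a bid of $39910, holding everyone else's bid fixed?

−$3395

The highest bid among the other bidders is $38630; Lena's bid doesn't change that.
Original bid $35315: Lena is not highest (top rival bid is $38630); payoff $0.
Alternative bid $39910: Lena is highest, pays the top rival bid $38630; payoff $35235 − $38630 = −$3395.
Change in payoff = −$3395 − ($0) = −$3395.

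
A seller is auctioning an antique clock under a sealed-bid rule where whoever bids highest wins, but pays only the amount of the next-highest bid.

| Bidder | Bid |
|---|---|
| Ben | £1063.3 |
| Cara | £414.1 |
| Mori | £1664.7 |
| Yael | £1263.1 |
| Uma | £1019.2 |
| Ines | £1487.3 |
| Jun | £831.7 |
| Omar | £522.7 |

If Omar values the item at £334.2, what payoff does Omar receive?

Highest bid: Mori at £1664.7, so Mori wins.
Second-highest bid: Ines at £1487.3 — that is the price the winner pays.
Omar did not win, so Omar pays nothing and receives nothing: payoff £0.

£0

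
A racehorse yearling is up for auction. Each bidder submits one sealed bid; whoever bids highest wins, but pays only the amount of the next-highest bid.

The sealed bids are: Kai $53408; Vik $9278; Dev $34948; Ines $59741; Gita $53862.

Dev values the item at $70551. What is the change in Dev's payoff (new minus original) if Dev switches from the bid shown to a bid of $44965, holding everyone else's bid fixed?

$0

The highest bid among the other bidders is $59741; Dev's bid doesn't change that.
Original bid $34948: Dev is not highest (top rival bid is $59741); payoff $0.
Alternative bid $44965: Dev is not highest (top rival bid is $59741); payoff $0.
Change in payoff = $0 − ($0) = $0.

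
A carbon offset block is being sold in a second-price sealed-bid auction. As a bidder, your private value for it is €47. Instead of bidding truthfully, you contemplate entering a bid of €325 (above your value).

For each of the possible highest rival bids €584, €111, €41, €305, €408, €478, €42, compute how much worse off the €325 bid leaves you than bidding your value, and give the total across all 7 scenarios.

The deviation costs you only when the competing bid falls strictly between €47 and €325; elsewhere both bids give the same outcome.
€584: outcomes coincide → loss €0.
€111: truthful payoff €0, deviation payoff −€64 → loss €64.
€41: outcomes coincide → loss €0.
€305: truthful payoff €0, deviation payoff −€258 → loss €258.
€408: outcomes coincide → loss €0.
€478: outcomes coincide → loss €0.
€42: outcomes coincide → loss €0.
Total loss = €64 + €258 = €322.

€322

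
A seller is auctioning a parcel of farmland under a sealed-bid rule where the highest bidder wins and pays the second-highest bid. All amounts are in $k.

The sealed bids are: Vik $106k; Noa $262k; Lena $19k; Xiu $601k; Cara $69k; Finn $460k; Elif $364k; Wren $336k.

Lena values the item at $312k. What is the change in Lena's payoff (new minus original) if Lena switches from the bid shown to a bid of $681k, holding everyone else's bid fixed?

The highest bid among the other bidders is $601k; Lena's bid doesn't change that.
Original bid $19k: Lena is not highest (top rival bid is $601k); payoff $0k.
Alternative bid $681k: Lena is highest, pays the top rival bid $601k; payoff $312k − $601k = −$289k.
Change in payoff = −$289k − ($0k) = −$289k.

−$289k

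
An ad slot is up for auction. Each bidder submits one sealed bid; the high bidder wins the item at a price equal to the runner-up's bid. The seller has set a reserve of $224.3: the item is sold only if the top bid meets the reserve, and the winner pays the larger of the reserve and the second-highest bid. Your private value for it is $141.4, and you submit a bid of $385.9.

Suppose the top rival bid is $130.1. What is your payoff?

−$82.9

Your bid $385.9 is the highest and exceeds the reserve.
Price = max(second-highest bid, reserve) = max($130.1, $224.3) = $224.3.
Payoff = $141.4 − $224.3 = −$82.9.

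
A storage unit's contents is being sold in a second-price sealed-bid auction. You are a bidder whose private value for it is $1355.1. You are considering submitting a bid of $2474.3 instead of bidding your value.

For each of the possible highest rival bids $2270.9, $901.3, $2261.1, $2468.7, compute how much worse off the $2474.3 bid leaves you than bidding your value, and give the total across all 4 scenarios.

The deviation costs you only when the competing bid falls strictly between $1355.1 and $2474.3; elsewhere both bids give the same outcome.
$2270.9: truthful payoff $0, deviation payoff −$915.8 → loss $915.8.
$901.3: outcomes coincide → loss $0.
$2261.1: truthful payoff $0, deviation payoff −$906 → loss $906.
$2468.7: truthful payoff $0, deviation payoff −$1113.6 → loss $1113.6.
Total loss = $915.8 + $906 + $1113.6 = $2935.4.
Truthful bidding weakly dominates here: raising your bid can only win items priced above your value, and lowering it can only forfeit items priced below.

$2935.4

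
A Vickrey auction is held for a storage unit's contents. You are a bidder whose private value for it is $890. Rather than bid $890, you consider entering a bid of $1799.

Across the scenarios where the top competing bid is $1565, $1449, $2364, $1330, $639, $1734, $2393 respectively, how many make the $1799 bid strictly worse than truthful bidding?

4

The deviation hurts exactly when the highest competing bid lies strictly between $890 and $1799 — overbidding then wins at a price above your value.
$1565: inside the interval → strictly worse (loss $675).
$1449: inside the interval → strictly worse (loss $559).
$2364: above both → same outcome either way.
$1330: inside the interval → strictly worse (loss $440).
$639: below both → same outcome either way.
$1734: inside the interval → strictly worse (loss $844).
$2393: above both → same outcome either way.
Count: 4.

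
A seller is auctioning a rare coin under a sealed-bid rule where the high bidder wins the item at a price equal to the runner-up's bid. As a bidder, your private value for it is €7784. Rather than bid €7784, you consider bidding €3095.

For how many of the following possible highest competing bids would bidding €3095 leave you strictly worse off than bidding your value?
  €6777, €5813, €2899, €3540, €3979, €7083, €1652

5

The deviation hurts exactly when the highest competing bid lies strictly between €3095 and €7784 — underbidding then forfeits a profitable win.
€6777: inside the interval → strictly worse (loss €1007).
€5813: inside the interval → strictly worse (loss €1971).
€2899: below both → same outcome either way.
€3540: inside the interval → strictly worse (loss €4244).
€3979: inside the interval → strictly worse (loss €3805).
€7083: inside the interval → strictly worse (loss €701).
€1652: below both → same outcome either way.
Count: 5.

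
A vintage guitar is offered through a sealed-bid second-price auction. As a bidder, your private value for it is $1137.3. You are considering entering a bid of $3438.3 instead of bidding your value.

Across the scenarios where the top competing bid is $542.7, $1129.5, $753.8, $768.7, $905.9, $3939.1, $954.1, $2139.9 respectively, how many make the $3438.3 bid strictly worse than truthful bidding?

1

The deviation hurts exactly when the highest competing bid lies strictly between $1137.3 and $3438.3 — overbidding then wins at a price above your value.
$542.7: below both → same outcome either way.
$1129.5: below both → same outcome either way.
$753.8: below both → same outcome either way.
$768.7: below both → same outcome either way.
$905.9: below both → same outcome either way.
$3939.1: above both → same outcome either way.
$954.1: below both → same outcome either way.
$2139.9: inside the interval → strictly worse (loss $1002.6).
Count: 1.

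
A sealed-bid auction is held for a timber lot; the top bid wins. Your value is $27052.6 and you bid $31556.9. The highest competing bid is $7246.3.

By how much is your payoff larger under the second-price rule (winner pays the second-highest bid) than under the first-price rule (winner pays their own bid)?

$24310.6

You have the highest bid, so you win under either rule.
Second-price: pay $7246.3 → payoff $19806.3.
First-price: pay your own bid $31556.9 → payoff −$4504.3.
Difference = $19806.3 − (−$4504.3) = $24310.6.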